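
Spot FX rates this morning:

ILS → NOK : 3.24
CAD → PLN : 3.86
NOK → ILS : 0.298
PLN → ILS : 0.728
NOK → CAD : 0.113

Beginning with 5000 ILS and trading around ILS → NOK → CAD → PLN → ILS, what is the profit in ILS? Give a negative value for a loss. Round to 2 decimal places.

144.13

5000 ILS × 3.24 = 16200 NOK
16200 NOK × 0.113 = 1830.6 CAD
1830.6 CAD × 3.86 = 7066.116 PLN
7066.116 PLN × 0.728 = 5144.132448 ILS
Net change: 5144.132448 − 5000 = 144.132448 ILS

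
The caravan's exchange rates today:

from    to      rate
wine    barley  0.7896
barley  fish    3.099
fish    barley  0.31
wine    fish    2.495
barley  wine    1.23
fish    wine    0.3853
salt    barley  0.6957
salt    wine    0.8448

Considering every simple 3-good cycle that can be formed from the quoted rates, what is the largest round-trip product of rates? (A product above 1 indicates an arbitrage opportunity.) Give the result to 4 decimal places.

barley→wine→fish→barley: 1.23 × 2.495 × 0.31 = 0.95134
barley→fish→wine→barley: 3.099 × 0.3853 × 0.7896 = 0.94282
Maximum is barley→wine→fish→barley at 0.9513; no arbitrage — every cycle loses value.

0.9513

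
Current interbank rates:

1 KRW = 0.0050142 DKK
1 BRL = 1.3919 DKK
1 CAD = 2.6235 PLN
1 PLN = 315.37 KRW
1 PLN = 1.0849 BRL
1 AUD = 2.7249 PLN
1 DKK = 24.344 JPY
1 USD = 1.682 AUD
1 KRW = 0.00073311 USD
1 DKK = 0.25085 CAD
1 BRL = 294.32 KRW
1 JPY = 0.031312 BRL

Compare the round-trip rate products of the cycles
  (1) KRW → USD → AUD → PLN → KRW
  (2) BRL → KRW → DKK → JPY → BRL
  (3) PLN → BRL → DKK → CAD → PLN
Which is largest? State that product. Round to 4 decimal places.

(1) 0.00073311 × 1.682 × 2.7249 × 315.37 = 1.05966
(2) 294.32 × 0.0050142 × 24.344 × 0.031312 = 1.12493
(3) 1.0849 × 1.3919 × 0.25085 × 2.6235 = 0.99379
Highest is cycle (2) at 1.1249 (>1, arbitrage).

1.1249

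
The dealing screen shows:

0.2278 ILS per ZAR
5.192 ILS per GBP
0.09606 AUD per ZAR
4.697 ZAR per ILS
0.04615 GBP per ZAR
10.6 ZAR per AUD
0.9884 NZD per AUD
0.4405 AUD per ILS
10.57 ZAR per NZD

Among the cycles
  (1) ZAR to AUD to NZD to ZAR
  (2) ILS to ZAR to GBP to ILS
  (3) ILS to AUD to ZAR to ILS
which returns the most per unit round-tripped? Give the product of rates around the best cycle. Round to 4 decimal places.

(1) 0.09606 × 0.9884 × 10.57 = 1.00358
(2) 4.697 × 0.04615 × 5.192 = 1.12545
(3) 0.4405 × 10.6 × 0.2278 = 1.06367
Highest is cycle (2) at 1.1255 (>1, arbitrage).

1.1255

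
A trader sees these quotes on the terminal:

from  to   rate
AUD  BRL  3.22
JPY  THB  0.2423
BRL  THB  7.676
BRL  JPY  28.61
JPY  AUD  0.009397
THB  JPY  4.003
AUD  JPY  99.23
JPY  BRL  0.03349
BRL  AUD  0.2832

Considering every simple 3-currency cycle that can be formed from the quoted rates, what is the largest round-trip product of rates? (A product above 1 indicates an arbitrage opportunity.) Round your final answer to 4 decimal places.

1.0290

JPY→BRL→THB→JPY: 0.03349 × 7.676 × 4.003 = 1.02905
AUD→JPY→BRL→AUD: 99.23 × 0.03349 × 0.2832 = 0.94113
AUD→BRL→JPY→AUD: 3.22 × 28.61 × 0.009397 = 0.86569
Maximum is JPY→BRL→THB→JPY at 1.0290; arbitrage exists.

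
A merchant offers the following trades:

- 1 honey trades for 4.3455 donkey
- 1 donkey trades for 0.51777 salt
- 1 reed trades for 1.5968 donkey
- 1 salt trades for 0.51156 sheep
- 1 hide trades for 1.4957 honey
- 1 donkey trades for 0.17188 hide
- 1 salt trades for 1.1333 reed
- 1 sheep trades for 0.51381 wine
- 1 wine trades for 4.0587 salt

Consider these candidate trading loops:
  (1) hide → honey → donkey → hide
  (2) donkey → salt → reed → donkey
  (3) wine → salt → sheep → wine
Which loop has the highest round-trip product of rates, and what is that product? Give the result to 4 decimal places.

(1) 1.4957 × 4.3455 × 0.17188 = 1.11715
(2) 0.51777 × 1.1333 × 1.5968 = 0.93698
(3) 4.0587 × 0.51156 × 0.51381 = 1.06681
Highest is cycle (1) at 1.1171 (>1, arbitrage).

1.1171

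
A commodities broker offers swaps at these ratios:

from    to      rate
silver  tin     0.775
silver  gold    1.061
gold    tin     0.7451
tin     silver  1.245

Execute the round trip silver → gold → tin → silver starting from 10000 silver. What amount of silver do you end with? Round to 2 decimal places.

10000 silver × 1.061 = 10610 gold
10610 gold × 0.7451 = 7905.511 tin
7905.511 tin × 1.245 = 9842.361195 silver

9842.36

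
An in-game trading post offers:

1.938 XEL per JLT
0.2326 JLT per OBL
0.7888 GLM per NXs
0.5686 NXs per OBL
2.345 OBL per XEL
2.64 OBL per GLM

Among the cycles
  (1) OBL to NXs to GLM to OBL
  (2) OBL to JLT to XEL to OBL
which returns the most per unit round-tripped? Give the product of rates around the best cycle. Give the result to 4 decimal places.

1.1841

(1) 0.5686 × 0.7888 × 2.64 = 1.18407
(2) 0.2326 × 1.938 × 2.345 = 1.05708
Highest is cycle (1) at 1.1841 (>1, arbitrage).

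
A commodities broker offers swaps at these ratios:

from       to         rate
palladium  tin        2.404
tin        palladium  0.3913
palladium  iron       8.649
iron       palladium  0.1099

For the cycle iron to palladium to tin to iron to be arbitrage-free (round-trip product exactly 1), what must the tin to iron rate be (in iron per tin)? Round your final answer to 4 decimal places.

3.7850

Known legs of the cycle: 0.1099 × 2.404 = 0.2641996
For no arbitrage the full-cycle product must be 1, so the missing rate is 1 / 0.2641996 ≈ 3.785017.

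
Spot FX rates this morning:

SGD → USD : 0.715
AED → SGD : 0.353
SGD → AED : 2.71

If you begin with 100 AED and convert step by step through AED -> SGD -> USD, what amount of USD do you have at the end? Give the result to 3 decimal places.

100 AED × 0.353 = 35.3 SGD
35.3 SGD × 0.715 = 25.2395 USD

25.240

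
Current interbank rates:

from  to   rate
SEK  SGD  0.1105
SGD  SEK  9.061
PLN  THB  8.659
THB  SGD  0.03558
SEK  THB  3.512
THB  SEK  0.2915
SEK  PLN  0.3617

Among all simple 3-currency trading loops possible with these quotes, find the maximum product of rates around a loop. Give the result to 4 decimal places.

1.1322

SEK→THB→SGD→SEK: 3.512 × 0.03558 × 9.061 = 1.13224
SEK→PLN→THB→SEK: 0.3617 × 8.659 × 0.2915 = 0.91297
Maximum is SEK→THB→SGD→SEK at 1.1322; arbitrage exists.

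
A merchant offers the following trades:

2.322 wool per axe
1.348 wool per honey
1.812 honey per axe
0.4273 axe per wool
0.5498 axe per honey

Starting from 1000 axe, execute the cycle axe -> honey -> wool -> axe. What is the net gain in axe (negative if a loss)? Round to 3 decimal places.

43.713

1000 axe × 1.812 = 1812 honey
1812 honey × 1.348 = 2442.576 wool
2442.576 wool × 0.4273 = 1043.7127248 axe
Net change: 1043.7127248 − 1000 = 43.7127248 axe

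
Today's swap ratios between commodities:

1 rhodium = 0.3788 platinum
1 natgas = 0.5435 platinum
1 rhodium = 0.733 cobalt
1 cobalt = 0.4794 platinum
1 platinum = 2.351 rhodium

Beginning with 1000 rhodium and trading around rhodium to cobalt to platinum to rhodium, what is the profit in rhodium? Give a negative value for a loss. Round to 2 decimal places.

-173.86

1000 rhodium × 0.733 = 733 cobalt
733 cobalt × 0.4794 = 351.4002 platinum
351.4002 platinum × 2.351 = 826.1418702 rhodium
Net change: 826.1418702 − 1000 = -173.8581298 rhodium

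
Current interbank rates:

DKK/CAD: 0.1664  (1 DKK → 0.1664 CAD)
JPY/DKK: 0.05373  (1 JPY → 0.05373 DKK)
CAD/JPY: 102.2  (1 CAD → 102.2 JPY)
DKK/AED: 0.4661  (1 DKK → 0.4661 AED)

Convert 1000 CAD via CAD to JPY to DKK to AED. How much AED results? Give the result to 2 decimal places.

2559.45

1000 CAD × 102.2 = 102200 JPY
102200 JPY × 0.05373 = 5491.206 DKK
5491.206 DKK × 0.4661 = 2559.4511166 AED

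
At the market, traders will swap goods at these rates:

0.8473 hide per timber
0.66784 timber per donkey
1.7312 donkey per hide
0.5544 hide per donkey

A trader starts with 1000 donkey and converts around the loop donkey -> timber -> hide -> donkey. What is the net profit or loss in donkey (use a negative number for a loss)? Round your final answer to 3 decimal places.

-20.382

1000 donkey × 0.66784 = 667.84 timber
667.84 timber × 0.8473 = 565.860832 hide
565.860832 hide × 1.7312 = 979.6182723584 donkey
Net change: 979.6182723584 − 1000 = -20.3817276416 donkey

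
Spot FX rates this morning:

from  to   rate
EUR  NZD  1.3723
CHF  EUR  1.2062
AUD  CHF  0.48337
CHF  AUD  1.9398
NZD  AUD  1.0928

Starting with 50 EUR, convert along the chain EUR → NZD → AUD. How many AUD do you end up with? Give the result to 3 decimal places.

50 EUR × 1.3723 = 68.615 NZD
68.615 NZD × 1.0928 = 74.982472 AUD

74.982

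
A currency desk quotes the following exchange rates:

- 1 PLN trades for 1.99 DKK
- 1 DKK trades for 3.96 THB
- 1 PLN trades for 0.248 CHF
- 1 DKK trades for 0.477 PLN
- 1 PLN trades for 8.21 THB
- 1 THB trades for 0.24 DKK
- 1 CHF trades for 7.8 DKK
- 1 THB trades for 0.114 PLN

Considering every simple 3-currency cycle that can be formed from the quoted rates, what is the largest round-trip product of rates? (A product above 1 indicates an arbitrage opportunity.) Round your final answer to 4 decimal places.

0.9399

DKK→PLN→THB→DKK: 0.477 × 8.21 × 0.24 = 0.93988
DKK→PLN→CHF→DKK: 0.477 × 0.248 × 7.8 = 0.92271
DKK→THB→PLN→DKK: 3.96 × 0.114 × 1.99 = 0.89837
Maximum is DKK→PLN→THB→DKK at 0.9399; no arbitrage — every cycle loses value.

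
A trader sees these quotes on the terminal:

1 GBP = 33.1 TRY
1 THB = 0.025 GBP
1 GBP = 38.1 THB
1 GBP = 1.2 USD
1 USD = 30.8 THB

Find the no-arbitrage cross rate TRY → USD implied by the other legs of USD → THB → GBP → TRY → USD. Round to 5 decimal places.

0.03924

Known legs of the cycle: 30.8 × 0.025 × 33.1 = 25.487
For no arbitrage the full-cycle product must be 1, so the missing rate is 1 / 25.487 ≈ 0.0392357.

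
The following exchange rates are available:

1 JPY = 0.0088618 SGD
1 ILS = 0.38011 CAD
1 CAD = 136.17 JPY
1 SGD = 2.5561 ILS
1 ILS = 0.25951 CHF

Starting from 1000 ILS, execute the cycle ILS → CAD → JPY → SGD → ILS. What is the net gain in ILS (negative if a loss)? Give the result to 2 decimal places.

1000 ILS × 0.38011 = 380.11 CAD
380.11 CAD × 136.17 = 51759.5787 JPY
51759.5787 JPY × 0.0088618 = 458.68303452366 SGD
458.68303452366 SGD × 2.5561 = 1172.439704545927326 ILS
Net change: 1172.439704545927326 − 1000 = 172.439704545927326 ILS

172.44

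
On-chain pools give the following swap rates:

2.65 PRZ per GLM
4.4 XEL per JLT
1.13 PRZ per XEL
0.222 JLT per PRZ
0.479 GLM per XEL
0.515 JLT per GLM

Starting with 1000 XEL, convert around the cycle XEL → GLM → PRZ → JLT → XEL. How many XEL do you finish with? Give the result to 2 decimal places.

1000 XEL × 0.479 = 479 GLM
479 GLM × 2.65 = 1269.35 PRZ
1269.35 PRZ × 0.222 = 281.7957 JLT
281.7957 JLT × 4.4 = 1239.90108 XEL

1239.90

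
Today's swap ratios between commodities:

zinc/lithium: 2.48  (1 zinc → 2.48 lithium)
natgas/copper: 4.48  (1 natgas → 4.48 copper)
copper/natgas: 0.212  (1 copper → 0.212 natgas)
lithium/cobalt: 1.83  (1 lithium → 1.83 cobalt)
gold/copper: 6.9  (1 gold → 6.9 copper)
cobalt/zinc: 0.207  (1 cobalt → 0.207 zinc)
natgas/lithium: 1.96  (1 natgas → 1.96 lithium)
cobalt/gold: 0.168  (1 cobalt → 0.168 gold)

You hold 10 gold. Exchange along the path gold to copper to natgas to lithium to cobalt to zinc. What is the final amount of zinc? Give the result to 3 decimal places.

10 gold × 6.9 = 69 copper
69 copper × 0.212 = 14.628 natgas
14.628 natgas × 1.96 = 28.67088 lithium
28.67088 lithium × 1.83 = 52.4677104 cobalt
52.4677104 cobalt × 0.207 = 10.8608160528 zinc

10.861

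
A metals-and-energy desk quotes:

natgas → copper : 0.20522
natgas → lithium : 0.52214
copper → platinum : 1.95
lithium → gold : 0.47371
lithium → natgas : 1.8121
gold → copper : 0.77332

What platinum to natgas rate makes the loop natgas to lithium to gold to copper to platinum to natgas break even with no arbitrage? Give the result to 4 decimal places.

Known legs of the cycle: 0.52214 × 0.47371 × 0.77332 × 1.95 = 0.3729867216987756
For no arbitrage the full-cycle product must be 1, so the missing rate is 1 / 0.3729867216987756 ≈ 2.681061.

2.6811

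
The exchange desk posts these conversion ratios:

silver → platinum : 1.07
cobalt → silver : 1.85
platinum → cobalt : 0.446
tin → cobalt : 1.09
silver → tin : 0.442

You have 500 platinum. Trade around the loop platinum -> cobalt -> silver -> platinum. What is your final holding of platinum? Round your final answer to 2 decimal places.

500 platinum × 0.446 = 223 cobalt
223 cobalt × 1.85 = 412.55 silver
412.55 silver × 1.07 = 441.4285 platinum

441.43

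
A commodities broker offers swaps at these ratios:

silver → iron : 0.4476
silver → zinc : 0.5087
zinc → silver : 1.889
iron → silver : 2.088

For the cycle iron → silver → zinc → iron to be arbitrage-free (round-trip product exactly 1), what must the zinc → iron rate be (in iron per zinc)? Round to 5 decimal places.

0.94147

Known legs of the cycle: 2.088 × 0.5087 = 1.0621656
For no arbitrage the full-cycle product must be 1, so the missing rate is 1 / 1.0621656 ≈ 0.9414728.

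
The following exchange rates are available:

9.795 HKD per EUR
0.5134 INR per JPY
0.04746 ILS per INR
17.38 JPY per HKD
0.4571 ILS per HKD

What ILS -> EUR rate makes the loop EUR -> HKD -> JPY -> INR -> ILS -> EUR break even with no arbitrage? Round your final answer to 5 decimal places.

Known legs of the cycle: 9.795 × 17.38 × 0.5134 × 0.04746 = 4.1479910500644
For no arbitrage the full-cycle product must be 1, so the missing rate is 1 / 4.1479910500644 ≈ 0.2410806.

0.24108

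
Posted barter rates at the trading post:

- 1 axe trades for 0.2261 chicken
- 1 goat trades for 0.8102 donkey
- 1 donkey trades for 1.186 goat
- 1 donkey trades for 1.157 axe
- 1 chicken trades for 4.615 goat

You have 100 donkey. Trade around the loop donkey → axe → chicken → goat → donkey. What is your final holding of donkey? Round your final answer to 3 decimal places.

100 donkey × 1.157 = 115.7 axe
115.7 axe × 0.2261 = 26.15977 chicken
26.15977 chicken × 4.615 = 120.72733855 goat
120.72733855 goat × 0.8102 = 97.81328969321 donkey

97.813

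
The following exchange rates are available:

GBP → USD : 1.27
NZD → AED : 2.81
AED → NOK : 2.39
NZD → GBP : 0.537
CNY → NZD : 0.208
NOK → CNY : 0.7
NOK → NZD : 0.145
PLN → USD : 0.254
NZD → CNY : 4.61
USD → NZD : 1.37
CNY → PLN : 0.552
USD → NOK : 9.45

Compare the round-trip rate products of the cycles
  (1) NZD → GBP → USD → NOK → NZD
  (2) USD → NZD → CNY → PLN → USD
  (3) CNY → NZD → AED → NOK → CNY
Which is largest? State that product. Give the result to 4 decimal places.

0.9778

(1) 0.537 × 1.27 × 9.45 × 0.145 = 0.93450
(2) 1.37 × 4.61 × 0.552 × 0.254 = 0.88551
(3) 0.208 × 2.81 × 2.39 × 0.7 = 0.97784
Highest is cycle (3) at 0.9778 (≤1, no arbitrage).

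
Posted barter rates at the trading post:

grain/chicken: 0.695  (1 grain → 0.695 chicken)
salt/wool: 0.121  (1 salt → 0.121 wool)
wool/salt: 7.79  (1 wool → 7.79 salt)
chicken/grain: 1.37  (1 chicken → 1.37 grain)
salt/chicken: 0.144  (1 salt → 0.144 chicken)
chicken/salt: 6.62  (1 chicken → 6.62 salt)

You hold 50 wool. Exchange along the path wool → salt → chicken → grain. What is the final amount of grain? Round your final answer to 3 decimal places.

50 wool × 7.79 = 389.5 salt
389.5 salt × 0.144 = 56.088 chicken
56.088 chicken × 1.37 = 76.84056 grain

76.841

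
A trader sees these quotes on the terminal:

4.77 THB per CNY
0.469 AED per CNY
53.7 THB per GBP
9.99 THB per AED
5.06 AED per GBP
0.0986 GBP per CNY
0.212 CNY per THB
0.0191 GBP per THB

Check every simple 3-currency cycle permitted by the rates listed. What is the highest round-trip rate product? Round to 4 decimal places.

1.1225

THB→CNY→GBP→THB: 0.212 × 0.0986 × 53.7 = 1.12250
THB→CNY→AED→THB: 0.212 × 0.469 × 9.99 = 0.99329
THB→GBP→AED→THB: 0.0191 × 5.06 × 9.99 = 0.96549
Maximum is THB→CNY→GBP→THB at 1.1225; arbitrage exists.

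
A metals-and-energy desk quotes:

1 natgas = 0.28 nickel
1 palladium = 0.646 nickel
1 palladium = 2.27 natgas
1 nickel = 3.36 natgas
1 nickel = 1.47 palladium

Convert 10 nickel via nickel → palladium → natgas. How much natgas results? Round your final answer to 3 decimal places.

10 nickel × 1.47 = 14.7 palladium
14.7 palladium × 2.27 = 33.369 natgas

33.369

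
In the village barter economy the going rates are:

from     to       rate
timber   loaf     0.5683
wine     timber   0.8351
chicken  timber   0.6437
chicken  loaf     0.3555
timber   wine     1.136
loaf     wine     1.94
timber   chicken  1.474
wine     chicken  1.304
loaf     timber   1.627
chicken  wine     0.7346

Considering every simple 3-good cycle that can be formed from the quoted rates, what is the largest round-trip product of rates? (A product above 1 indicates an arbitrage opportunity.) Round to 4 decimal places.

wine→chicken→timber→wine: 1.304 × 0.6437 × 1.136 = 0.95354
wine→timber→loaf→wine: 0.8351 × 0.5683 × 1.94 = 0.92070
wine→timber→chicken→wine: 0.8351 × 1.474 × 0.7346 = 0.90425
wine→chicken→loaf→wine: 1.304 × 0.3555 × 1.94 = 0.89933
loaf→timber→chicken→loaf: 1.627 × 1.474 × 0.3555 = 0.85256
Maximum is wine→chicken→timber→wine at 0.9535; no arbitrage — every cycle loses value.

0.9535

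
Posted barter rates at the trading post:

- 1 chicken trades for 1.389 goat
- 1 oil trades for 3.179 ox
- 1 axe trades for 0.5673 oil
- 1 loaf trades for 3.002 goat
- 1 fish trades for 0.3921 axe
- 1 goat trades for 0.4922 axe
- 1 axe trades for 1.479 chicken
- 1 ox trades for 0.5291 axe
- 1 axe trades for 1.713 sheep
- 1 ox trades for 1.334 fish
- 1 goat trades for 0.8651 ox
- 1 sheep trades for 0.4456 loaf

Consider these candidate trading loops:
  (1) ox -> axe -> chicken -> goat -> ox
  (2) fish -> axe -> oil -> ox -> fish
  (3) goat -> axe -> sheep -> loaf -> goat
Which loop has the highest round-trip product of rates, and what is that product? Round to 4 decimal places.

(1) 0.5291 × 1.479 × 1.389 × 0.8651 = 0.94032
(2) 0.3921 × 0.5673 × 3.179 × 1.334 = 0.94331
(3) 0.4922 × 1.713 × 0.4456 × 3.002 = 1.12786
Highest is cycle (3) at 1.1279 (>1, arbitrage).

1.1279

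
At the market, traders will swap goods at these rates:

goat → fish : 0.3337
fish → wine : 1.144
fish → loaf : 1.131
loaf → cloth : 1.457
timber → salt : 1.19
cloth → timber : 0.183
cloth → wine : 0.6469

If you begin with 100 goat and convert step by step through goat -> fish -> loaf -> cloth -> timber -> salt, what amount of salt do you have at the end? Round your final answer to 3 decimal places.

11.975

100 goat × 0.3337 = 33.37 fish
33.37 fish × 1.131 = 37.74147 loaf
37.74147 loaf × 1.457 = 54.98932179 cloth
54.98932179 cloth × 0.183 = 10.06304588757 timber
10.06304588757 timber × 1.19 = 11.9750246062083 salt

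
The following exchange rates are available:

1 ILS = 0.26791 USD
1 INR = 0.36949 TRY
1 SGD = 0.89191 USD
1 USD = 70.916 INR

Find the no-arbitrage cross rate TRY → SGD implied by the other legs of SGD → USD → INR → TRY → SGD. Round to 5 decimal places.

Known legs of the cycle: 0.89191 × 70.916 × 0.36949 = 23.3704972855244
For no arbitrage the full-cycle product must be 1, so the missing rate is 1 / 23.3704972855244 ≈ 0.0427890.

0.04279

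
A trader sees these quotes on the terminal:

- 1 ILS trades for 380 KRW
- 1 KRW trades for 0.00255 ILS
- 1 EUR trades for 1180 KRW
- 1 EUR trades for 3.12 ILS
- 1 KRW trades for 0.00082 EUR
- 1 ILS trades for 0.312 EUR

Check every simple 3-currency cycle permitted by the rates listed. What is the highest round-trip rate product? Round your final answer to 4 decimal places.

0.9722

ILS→KRW→EUR→ILS: 380 × 0.00082 × 3.12 = 0.97219
ILS→EUR→KRW→ILS: 0.312 × 1180 × 0.00255 = 0.93881
Maximum is ILS→KRW→EUR→ILS at 0.9722; no arbitrage — every cycle loses value.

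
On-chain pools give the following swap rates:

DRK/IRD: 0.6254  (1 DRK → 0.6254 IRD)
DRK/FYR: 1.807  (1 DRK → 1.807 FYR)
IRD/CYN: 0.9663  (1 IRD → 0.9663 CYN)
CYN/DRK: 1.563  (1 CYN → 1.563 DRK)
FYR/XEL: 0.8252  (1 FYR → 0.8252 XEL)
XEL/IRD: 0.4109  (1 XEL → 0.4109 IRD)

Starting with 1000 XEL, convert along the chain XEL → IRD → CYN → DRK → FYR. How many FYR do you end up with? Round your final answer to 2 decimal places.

1000 XEL × 0.4109 = 410.9 IRD
410.9 IRD × 0.9663 = 397.05267 CYN
397.05267 CYN × 1.563 = 620.59332321 DRK
620.59332321 DRK × 1.807 = 1121.41213504047 FYR

1121.41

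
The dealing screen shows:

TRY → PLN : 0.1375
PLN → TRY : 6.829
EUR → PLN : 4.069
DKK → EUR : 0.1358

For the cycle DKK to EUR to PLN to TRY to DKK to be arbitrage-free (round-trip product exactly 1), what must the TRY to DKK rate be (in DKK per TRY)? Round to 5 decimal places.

Known legs of the cycle: 0.1358 × 4.069 × 6.829 = 3.7735018958
For no arbitrage the full-cycle product must be 1, so the missing rate is 1 / 3.7735018958 ≈ 0.2650058.

0.26501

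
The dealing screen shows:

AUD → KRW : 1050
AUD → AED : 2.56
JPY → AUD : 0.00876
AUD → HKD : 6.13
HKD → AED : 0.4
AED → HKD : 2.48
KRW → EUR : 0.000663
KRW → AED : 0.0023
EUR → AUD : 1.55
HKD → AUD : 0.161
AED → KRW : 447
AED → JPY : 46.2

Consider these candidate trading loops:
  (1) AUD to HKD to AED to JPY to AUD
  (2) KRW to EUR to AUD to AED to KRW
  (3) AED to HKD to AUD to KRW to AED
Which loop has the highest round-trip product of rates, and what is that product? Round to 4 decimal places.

(1) 6.13 × 0.4 × 46.2 × 0.00876 = 0.99235
(2) 0.000663 × 1.55 × 2.56 × 447 = 1.17596
(3) 2.48 × 0.161 × 1050 × 0.0023 = 0.96426
Highest is cycle (2) at 1.1760 (>1, arbitrage).

1.1760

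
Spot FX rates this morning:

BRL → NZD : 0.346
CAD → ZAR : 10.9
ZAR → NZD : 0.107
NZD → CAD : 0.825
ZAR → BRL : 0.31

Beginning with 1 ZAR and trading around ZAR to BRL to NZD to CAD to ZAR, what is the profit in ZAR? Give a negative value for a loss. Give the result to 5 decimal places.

1 ZAR × 0.31 = 0.31 BRL
0.31 BRL × 0.346 = 0.10726 NZD
0.10726 NZD × 0.825 = 0.0884895 CAD
0.0884895 CAD × 10.9 = 0.96453555 ZAR
Net change: 0.96453555 − 1 = -0.03546445 ZAR

-0.03546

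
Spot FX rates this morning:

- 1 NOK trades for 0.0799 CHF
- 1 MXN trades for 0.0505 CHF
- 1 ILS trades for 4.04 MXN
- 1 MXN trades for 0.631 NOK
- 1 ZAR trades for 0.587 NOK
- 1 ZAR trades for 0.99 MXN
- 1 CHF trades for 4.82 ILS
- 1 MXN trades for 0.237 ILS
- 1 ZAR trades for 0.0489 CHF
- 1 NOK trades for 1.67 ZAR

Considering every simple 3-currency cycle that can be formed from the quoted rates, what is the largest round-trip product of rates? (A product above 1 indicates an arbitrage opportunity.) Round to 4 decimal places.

ZAR→MXN→NOK→ZAR: 0.99 × 0.631 × 1.67 = 1.04323
CHF→ILS→MXN→CHF: 4.82 × 4.04 × 0.0505 = 0.98338
Maximum is ZAR→MXN→NOK→ZAR at 1.0432; arbitrage exists.

1.0432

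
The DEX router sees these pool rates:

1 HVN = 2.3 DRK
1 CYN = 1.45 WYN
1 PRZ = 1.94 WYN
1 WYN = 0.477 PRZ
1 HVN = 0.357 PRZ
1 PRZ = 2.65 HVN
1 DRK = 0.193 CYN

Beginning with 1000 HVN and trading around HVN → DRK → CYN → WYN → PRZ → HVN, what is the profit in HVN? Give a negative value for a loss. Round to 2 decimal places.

-186.39

1000 HVN × 2.3 = 2300 DRK
2300 DRK × 0.193 = 443.9 CYN
443.9 CYN × 1.45 = 643.655 WYN
643.655 WYN × 0.477 = 307.023435 PRZ
307.023435 PRZ × 2.65 = 813.61210275 HVN
Net change: 813.61210275 − 1000 = -186.38789725 HVN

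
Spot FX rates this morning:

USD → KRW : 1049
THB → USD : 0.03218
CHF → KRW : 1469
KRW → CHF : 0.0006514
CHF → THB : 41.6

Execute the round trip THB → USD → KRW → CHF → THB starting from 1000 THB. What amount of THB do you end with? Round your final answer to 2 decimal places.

1000 THB × 0.03218 = 32.18 USD
32.18 USD × 1049 = 33756.82 KRW
33756.82 KRW × 0.0006514 = 21.989192548 CHF
21.989192548 CHF × 41.6 = 914.7504099968 THB

914.75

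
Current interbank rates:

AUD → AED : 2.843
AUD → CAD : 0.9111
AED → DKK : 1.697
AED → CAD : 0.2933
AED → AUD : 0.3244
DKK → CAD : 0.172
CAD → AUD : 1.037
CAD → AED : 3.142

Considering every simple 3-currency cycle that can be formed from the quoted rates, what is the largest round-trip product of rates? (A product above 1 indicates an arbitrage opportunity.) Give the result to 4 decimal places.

0.9287

AUD→CAD→AED→AUD: 0.9111 × 3.142 × 0.3244 = 0.92865
DKK→CAD→AED→DKK: 0.172 × 3.142 × 1.697 = 0.91710
AUD→AED→CAD→AUD: 2.843 × 0.2933 × 1.037 = 0.86470
Maximum is AUD→CAD→AED→AUD at 0.9287; no arbitrage — every cycle loses value.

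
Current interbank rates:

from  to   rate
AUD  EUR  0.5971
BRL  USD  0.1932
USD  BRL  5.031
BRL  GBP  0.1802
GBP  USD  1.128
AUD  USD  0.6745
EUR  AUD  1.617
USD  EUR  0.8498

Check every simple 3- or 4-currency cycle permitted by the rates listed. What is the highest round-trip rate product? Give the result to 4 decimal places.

1.0226

BRL→GBP→USD→BRL: 0.1802 × 1.128 × 5.031 = 1.02263
AUD→USD→EUR→AUD: 0.6745 × 0.8498 × 1.617 = 0.92685
Maximum is BRL→GBP→USD→BRL at 1.0226; arbitrage exists.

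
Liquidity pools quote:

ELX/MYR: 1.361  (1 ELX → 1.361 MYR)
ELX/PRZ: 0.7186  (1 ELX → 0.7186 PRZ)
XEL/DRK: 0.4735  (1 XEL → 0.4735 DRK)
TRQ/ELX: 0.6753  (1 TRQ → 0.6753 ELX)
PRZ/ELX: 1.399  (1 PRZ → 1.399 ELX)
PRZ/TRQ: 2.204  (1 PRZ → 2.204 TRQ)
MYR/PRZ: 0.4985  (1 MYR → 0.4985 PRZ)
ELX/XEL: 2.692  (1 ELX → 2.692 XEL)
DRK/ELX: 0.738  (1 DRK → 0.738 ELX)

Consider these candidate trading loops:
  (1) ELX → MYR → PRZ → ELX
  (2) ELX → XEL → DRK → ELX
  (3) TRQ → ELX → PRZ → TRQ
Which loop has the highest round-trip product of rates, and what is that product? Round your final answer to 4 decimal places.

1.0695

(1) 1.361 × 0.4985 × 1.399 = 0.94916
(2) 2.692 × 0.4735 × 0.738 = 0.94070
(3) 0.6753 × 0.7186 × 2.204 = 1.06954
Highest is cycle (3) at 1.0695 (>1, arbitrage).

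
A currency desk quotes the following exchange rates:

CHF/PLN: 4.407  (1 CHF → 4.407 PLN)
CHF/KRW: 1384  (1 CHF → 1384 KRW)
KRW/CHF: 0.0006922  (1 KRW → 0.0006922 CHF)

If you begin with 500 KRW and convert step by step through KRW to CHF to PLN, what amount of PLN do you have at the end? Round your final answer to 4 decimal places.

1.5253

500 KRW × 0.0006922 = 0.3461 CHF
0.3461 CHF × 4.407 = 1.5252627 PLN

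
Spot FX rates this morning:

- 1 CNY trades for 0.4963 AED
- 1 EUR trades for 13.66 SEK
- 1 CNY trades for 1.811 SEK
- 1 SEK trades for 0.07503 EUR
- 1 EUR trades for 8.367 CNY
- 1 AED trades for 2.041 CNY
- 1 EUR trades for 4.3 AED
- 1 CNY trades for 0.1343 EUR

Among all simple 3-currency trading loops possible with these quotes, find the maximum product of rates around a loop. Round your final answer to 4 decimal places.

1.1787

EUR→AED→CNY→EUR: 4.3 × 2.041 × 0.1343 = 1.17866
EUR→CNY→SEK→EUR: 8.367 × 1.811 × 0.07503 = 1.13690
Maximum is EUR→AED→CNY→EUR at 1.1787; arbitrage exists.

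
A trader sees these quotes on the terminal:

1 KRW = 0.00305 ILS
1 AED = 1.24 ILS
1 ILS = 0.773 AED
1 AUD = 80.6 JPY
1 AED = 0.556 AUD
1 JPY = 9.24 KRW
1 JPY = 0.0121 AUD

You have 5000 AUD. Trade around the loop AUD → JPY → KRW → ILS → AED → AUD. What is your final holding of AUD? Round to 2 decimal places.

4881.25

5000 AUD × 80.6 = 403000 JPY
403000 JPY × 9.24 = 3723720 KRW
3723720 KRW × 0.00305 = 11357.346 ILS
11357.346 ILS × 0.773 = 8779.228458 AED
8779.228458 AED × 0.556 = 4881.251022648 AUD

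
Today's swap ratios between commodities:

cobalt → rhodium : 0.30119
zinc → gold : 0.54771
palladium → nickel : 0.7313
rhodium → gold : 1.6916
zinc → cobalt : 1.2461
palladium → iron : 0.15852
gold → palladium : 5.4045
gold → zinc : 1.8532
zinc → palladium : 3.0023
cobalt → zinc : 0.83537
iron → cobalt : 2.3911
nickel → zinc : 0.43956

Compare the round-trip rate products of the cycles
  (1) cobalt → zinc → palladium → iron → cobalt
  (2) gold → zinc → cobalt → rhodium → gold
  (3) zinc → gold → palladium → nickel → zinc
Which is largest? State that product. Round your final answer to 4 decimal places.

1.1766

(1) 0.83537 × 3.0023 × 0.15852 × 2.3911 = 0.95064
(2) 1.8532 × 1.2461 × 0.30119 × 1.6916 = 1.17656
(3) 0.54771 × 5.4045 × 0.7313 × 0.43956 = 0.95152
Highest is cycle (2) at 1.1766 (>1, arbitrage).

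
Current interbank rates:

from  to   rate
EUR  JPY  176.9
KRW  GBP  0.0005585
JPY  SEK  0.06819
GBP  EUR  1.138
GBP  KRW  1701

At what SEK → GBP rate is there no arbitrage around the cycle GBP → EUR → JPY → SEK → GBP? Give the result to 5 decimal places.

Known legs of the cycle: 1.138 × 176.9 × 0.06819 = 13.727478918
For no arbitrage the full-cycle product must be 1, so the missing rate is 1 / 13.727478918 ≈ 0.0728466.

0.07285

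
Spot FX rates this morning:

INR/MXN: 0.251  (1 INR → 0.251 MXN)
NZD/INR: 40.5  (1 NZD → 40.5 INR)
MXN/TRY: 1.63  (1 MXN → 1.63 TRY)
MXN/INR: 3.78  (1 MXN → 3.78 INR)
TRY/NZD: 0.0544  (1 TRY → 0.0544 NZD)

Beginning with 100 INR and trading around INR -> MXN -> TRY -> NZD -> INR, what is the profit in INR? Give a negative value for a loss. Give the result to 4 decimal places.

-9.8605

100 INR × 0.251 = 25.1 MXN
25.1 MXN × 1.63 = 40.913 TRY
40.913 TRY × 0.0544 = 2.2256672 NZD
2.2256672 NZD × 40.5 = 90.1395216 INR
Net change: 90.1395216 − 100 = -9.8604784 INR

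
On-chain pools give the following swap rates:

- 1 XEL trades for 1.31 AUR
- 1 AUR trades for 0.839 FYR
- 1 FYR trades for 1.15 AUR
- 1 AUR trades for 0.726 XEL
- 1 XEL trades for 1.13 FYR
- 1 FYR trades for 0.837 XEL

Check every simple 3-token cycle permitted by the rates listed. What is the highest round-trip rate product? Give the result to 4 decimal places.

0.9434

FYR→AUR→XEL→FYR: 1.15 × 0.726 × 1.13 = 0.94344
FYR→XEL→AUR→FYR: 0.837 × 1.31 × 0.839 = 0.91994
Maximum is FYR→AUR→XEL→FYR at 0.9434; no arbitrage — every cycle loses value.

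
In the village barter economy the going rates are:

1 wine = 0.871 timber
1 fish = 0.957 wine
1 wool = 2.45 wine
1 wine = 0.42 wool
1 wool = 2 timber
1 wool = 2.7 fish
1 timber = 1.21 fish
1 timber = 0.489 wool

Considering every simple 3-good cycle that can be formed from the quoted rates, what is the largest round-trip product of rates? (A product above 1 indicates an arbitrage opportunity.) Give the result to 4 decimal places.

1.0852

fish→wine→wool→fish: 0.957 × 0.42 × 2.7 = 1.08524
timber→wool→wine→timber: 0.489 × 2.45 × 0.871 = 1.04350
fish→wine→timber→fish: 0.957 × 0.871 × 1.21 = 1.00859
Maximum is fish→wine→wool→fish at 1.0852; arbitrage exists.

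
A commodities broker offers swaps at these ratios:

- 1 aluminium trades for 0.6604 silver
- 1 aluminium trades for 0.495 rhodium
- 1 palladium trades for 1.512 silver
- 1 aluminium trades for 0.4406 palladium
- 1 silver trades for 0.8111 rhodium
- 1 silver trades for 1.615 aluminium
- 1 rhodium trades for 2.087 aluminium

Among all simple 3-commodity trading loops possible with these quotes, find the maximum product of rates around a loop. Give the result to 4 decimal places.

1.1179

aluminium→silver→rhodium→aluminium: 0.6604 × 0.8111 × 2.087 = 1.11790
palladium→silver→aluminium→palladium: 1.512 × 1.615 × 0.4406 = 1.07589
Maximum is aluminium→silver→rhodium→aluminium at 1.1179; arbitrage exists.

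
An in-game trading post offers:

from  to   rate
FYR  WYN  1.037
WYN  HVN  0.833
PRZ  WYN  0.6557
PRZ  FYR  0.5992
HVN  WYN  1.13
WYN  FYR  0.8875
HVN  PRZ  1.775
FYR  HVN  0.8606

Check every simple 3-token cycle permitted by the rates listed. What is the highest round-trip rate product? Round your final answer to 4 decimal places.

0.9695

PRZ→WYN→HVN→PRZ: 0.6557 × 0.833 × 1.775 = 0.96950
PRZ→FYR→HVN→PRZ: 0.5992 × 0.8606 × 1.775 = 0.91532
FYR→HVN→WYN→FYR: 0.8606 × 1.13 × 0.8875 = 0.86307
Maximum is PRZ→WYN→HVN→PRZ at 0.9695; no arbitrage — every cycle loses value.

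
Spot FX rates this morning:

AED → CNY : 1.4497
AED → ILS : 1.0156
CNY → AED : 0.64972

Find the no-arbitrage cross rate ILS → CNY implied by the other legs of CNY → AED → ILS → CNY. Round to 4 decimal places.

1.5155

Known legs of the cycle: 0.64972 × 1.0156 = 0.659855632
For no arbitrage the full-cycle product must be 1, so the missing rate is 1 / 0.659855632 ≈ 1.515483.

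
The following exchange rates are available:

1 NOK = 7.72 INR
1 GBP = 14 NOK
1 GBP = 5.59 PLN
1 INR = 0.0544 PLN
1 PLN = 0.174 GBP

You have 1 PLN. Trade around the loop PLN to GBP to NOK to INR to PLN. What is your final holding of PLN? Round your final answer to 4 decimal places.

1.0230

1 PLN × 0.174 = 0.174 GBP
0.174 GBP × 14 = 2.436 NOK
2.436 NOK × 7.72 = 18.80592 INR
18.80592 INR × 0.0544 = 1.023042048 PLN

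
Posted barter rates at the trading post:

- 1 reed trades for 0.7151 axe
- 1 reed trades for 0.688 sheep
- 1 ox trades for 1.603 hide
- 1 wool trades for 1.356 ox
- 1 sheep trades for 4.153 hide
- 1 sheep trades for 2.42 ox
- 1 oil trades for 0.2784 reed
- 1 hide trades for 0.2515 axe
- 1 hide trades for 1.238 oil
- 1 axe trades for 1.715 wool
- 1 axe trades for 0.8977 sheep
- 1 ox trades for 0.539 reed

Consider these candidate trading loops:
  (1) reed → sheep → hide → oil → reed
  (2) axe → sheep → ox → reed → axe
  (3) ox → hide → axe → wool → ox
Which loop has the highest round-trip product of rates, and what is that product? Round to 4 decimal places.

0.9848

(1) 0.688 × 4.153 × 1.238 × 0.2784 = 0.98478
(2) 0.8977 × 2.42 × 0.539 × 0.7151 = 0.83734
(3) 1.603 × 0.2515 × 1.715 × 1.356 = 0.93755
Highest is cycle (1) at 0.9848 (≤1, no arbitrage).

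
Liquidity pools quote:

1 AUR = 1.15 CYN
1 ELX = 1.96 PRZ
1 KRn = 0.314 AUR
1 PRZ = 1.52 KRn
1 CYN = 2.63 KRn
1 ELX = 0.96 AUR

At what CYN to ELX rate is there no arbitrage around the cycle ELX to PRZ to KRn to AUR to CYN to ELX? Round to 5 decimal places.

Known legs of the cycle: 1.96 × 1.52 × 0.314 × 1.15 = 1.07578912
For no arbitrage the full-cycle product must be 1, so the missing rate is 1 / 1.07578912 ≈ 0.9295502.

0.92955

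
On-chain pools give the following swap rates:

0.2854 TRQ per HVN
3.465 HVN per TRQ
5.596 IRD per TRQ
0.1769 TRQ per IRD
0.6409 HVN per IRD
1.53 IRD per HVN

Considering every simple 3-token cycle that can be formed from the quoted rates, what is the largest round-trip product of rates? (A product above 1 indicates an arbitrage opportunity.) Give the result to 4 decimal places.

1.0236

TRQ→IRD→HVN→TRQ: 5.596 × 0.6409 × 0.2854 = 1.02358
TRQ→HVN→IRD→TRQ: 3.465 × 1.53 × 0.1769 = 0.93783
Maximum is TRQ→IRD→HVN→TRQ at 1.0236; arbitrage exists.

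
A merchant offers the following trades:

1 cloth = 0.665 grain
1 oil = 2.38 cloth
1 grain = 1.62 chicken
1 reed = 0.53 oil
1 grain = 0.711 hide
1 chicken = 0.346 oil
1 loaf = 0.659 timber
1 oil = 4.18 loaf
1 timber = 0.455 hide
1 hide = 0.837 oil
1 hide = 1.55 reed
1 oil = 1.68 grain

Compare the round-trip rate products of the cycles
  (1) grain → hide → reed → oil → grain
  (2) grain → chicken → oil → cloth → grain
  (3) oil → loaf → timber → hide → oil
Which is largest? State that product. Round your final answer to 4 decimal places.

1.0491

(1) 0.711 × 1.55 × 0.53 × 1.68 = 0.98127
(2) 1.62 × 0.346 × 2.38 × 0.665 = 0.88714
(3) 4.18 × 0.659 × 0.455 × 0.837 = 1.04906
Highest is cycle (3) at 1.0491 (>1, arbitrage).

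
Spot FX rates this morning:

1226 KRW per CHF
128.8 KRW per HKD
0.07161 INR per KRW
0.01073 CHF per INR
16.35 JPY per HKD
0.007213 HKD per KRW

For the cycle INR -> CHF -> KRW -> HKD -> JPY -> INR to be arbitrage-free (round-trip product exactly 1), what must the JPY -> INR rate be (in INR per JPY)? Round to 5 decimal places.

0.64458

Known legs of the cycle: 0.01073 × 1226 × 0.007213 × 16.35 = 1.551400336599
For no arbitrage the full-cycle product must be 1, so the missing rate is 1 / 1.551400336599 ≈ 0.6445790.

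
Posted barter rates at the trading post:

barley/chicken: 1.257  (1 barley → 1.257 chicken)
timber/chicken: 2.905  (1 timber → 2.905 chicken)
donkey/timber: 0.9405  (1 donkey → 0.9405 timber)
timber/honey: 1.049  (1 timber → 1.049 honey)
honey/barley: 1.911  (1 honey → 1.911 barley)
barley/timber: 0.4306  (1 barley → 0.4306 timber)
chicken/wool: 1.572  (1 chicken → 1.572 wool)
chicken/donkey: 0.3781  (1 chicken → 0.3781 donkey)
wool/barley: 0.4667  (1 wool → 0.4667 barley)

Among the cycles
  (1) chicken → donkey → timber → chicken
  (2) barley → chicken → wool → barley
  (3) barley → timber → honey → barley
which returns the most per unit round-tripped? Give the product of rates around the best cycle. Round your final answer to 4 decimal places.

1.0330

(1) 0.3781 × 0.9405 × 2.905 = 1.03303
(2) 1.257 × 1.572 × 0.4667 = 0.92220
(3) 0.4306 × 1.049 × 1.911 = 0.86320
Highest is cycle (1) at 1.0330 (>1, arbitrage).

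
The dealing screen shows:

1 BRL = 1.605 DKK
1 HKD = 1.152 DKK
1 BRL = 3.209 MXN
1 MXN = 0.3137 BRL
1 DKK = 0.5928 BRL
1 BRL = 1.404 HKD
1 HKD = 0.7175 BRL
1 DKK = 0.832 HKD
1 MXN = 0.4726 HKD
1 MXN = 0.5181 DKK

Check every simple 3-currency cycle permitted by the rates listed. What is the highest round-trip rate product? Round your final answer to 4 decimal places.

MXN→HKD→BRL→MXN: 0.4726 × 0.7175 × 3.209 = 1.08814
DKK→BRL→MXN→DKK: 0.5928 × 3.209 × 0.5181 = 0.98558
DKK→BRL→HKD→DKK: 0.5928 × 1.404 × 1.152 = 0.95880
DKK→HKD→BRL→DKK: 0.832 × 0.7175 × 1.605 = 0.95812
Maximum is MXN→HKD→BRL→MXN at 1.0881; arbitrage exists.

1.0881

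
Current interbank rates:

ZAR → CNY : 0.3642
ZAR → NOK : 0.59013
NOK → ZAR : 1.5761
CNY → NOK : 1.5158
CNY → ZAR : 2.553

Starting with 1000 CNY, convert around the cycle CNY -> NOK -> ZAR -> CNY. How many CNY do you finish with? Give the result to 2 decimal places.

1000 CNY × 1.5158 = 1515.8 NOK
1515.8 NOK × 1.5761 = 2389.05238 ZAR
2389.05238 ZAR × 0.3642 = 870.092876796 CNY

870.09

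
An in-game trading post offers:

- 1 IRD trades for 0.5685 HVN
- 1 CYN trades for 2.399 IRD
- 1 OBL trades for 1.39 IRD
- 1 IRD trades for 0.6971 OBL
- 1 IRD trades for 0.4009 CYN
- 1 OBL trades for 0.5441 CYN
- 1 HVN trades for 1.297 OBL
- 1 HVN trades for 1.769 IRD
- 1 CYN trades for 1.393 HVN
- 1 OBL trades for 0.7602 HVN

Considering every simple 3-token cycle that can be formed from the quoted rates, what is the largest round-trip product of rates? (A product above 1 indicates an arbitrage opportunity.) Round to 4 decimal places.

1.0249

HVN→OBL→IRD→HVN: 1.297 × 1.39 × 0.5685 = 1.02491
HVN→IRD→CYN→HVN: 1.769 × 0.4009 × 1.393 = 0.98790
HVN→OBL→CYN→HVN: 1.297 × 0.5441 × 1.393 = 0.98304
HVN→IRD→OBL→HVN: 1.769 × 0.6971 × 0.7602 = 0.93746
CYN→IRD→OBL→CYN: 2.399 × 0.6971 × 0.5441 = 0.90992
Maximum is HVN→OBL→IRD→HVN at 1.0249; arbitrage exists.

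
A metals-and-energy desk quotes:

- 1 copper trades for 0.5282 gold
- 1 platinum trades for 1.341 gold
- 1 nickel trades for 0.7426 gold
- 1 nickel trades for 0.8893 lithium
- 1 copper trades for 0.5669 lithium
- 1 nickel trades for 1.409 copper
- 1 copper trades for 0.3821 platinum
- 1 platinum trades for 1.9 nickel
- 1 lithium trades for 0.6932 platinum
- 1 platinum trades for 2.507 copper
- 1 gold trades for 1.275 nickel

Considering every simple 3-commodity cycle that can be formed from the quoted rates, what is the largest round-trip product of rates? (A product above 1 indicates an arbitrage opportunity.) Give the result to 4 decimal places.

1.1713

nickel→lithium→platinum→nickel: 0.8893 × 0.6932 × 1.9 = 1.17128
copper→platinum→nickel→copper: 0.3821 × 1.9 × 1.409 = 1.02292
copper→lithium→platinum→copper: 0.5669 × 0.6932 × 2.507 = 0.98519
copper→gold→nickel→copper: 0.5282 × 1.275 × 1.409 = 0.94890
Maximum is nickel→lithium→platinum→nickel at 1.1713; arbitrage exists.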